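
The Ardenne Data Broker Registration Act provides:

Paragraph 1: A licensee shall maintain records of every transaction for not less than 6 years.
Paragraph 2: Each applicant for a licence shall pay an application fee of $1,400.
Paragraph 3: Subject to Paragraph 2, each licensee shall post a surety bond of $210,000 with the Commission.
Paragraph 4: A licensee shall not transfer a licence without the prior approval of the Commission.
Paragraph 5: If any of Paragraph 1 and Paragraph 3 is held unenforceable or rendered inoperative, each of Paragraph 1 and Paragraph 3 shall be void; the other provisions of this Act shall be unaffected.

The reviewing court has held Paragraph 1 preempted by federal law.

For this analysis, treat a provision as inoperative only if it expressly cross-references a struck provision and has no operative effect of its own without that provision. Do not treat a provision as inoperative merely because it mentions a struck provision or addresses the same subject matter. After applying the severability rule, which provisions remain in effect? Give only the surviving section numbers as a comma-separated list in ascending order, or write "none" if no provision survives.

2, 4, 5

Paragraph 1 is struck. No other provision's operative terms depend on Paragraph 1. Paragraph 5 declares Paragraph 1 and Paragraph 3 mutually dependent; since one of them has fallen, all of them are of no effect. That brings down Paragraph 3 as well. The remainder continues in force under Paragraph 5. That leaves Paragraph 2, Paragraph 4, and Paragraph 5 in effect.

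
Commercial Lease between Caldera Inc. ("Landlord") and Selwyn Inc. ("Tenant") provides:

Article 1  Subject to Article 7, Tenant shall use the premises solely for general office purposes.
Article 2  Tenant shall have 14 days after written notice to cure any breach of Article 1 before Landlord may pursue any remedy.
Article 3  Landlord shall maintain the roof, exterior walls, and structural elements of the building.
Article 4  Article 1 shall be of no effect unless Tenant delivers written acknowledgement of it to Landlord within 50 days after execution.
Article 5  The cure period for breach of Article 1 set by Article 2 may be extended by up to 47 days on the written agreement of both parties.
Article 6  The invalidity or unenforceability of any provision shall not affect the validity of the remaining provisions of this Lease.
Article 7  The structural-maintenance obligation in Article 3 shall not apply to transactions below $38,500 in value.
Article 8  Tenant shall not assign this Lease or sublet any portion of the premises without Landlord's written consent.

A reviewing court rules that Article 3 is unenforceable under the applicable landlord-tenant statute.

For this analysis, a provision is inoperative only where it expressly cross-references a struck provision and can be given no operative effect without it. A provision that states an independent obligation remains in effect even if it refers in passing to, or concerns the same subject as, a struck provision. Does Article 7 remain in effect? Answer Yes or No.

Article 3 is struck. Article 7 does nothing except set the carve-out from the structural-maintenance obligation by reference to Article 3; with Article 3 gone it has no independent effect and is inoperative. Although Article 1 refers to Article 7, its operative terms do not depend on Article 7, so it remains in effect. Article 6 is a severability clause and preserves every provision that can still be given independent effect. That leaves Article 1, Article 2, Article 4, Article 5, Article 6, and Article 8 in effect. Article 7 is among the inoperative provisions, so the answer is no.

No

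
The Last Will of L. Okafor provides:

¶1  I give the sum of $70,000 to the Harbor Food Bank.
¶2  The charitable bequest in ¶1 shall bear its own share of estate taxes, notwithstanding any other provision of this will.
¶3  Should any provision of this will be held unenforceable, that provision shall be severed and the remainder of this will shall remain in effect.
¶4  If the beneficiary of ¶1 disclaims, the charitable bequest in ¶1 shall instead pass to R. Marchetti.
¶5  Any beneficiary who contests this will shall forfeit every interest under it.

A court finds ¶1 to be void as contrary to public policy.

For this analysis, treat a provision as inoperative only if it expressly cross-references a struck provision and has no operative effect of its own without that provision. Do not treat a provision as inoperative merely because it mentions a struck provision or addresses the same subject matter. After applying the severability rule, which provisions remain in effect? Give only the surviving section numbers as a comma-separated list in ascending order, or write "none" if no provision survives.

¶1 is struck. ¶2 operates only by reference to ¶1, so it falls with ¶1. ¶4 operates only by reference to ¶1, so it falls with ¶1. ¶3 is a severability clause and preserves every provision that can still be given independent effect. The provisions still in force are ¶3 and ¶5.

3, 5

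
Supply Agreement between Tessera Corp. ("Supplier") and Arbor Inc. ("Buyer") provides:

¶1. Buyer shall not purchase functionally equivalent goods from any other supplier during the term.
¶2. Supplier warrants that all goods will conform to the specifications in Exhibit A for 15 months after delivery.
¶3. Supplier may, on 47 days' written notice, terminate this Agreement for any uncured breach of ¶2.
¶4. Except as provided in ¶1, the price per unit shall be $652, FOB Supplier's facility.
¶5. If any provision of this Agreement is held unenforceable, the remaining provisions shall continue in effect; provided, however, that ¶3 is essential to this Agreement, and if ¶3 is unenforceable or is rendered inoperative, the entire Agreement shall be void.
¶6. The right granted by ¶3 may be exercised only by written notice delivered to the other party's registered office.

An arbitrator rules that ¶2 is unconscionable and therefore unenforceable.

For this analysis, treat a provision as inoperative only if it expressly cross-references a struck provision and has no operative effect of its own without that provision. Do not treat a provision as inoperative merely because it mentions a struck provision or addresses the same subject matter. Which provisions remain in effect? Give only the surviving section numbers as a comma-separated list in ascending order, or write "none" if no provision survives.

none

¶2 is struck. ¶3 has no operative effect of its own apart from ¶2 and is therefore inoperative. ¶6 merely fixes the notice requirement for ¶3; with ¶3 gone it has nothing to operate on and falls away. ¶5 makes ¶3 an essential term, and ¶3 has been rendered inoperative by the cascade; under ¶5, the entire Agreement is therefore void. No provision of the Agreement survives.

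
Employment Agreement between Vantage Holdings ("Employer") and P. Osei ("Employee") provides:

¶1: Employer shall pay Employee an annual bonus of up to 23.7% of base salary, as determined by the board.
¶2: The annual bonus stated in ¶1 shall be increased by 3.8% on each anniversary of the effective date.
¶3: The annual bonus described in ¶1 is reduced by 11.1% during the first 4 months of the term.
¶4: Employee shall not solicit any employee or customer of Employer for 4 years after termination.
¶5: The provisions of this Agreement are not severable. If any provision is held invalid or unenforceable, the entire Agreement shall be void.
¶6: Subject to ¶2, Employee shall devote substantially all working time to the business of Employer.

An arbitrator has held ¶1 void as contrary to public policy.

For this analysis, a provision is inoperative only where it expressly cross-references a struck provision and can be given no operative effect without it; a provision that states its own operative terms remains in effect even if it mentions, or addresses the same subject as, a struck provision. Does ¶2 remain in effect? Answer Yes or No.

¶1 is struck. The whole of ¶2 is the escalation of the annual bonus, defined by reference to ¶1, so ¶2 cannot stand once ¶1 is removed. ¶3 has no operative effect of its own apart from ¶1 and is therefore inoperative. ¶5 provides that the Agreement is not severable, so the invalidity of any one provision voids the entire Agreement. No provision of the Agreement survives. ¶2 is among the inoperative provisions, so the answer is no.

No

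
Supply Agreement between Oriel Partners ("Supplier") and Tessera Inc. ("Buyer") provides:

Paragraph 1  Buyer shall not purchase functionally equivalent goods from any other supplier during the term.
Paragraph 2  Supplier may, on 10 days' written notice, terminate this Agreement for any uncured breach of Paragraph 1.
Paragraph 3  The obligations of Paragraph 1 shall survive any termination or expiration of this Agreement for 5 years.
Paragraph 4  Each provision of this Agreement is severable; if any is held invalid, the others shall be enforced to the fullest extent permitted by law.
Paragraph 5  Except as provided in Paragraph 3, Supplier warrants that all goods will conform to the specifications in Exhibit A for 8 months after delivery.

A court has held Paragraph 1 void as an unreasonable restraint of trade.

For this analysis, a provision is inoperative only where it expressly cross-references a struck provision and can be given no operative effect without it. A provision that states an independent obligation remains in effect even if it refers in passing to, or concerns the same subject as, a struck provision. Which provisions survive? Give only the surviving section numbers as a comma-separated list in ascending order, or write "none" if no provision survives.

4, 5

Paragraph 1 is struck. Paragraph 2 operates only by reference to Paragraph 1, so it falls with Paragraph 1. Paragraph 3 operates only by reference to Paragraph 1, so it falls with Paragraph 1. Paragraph 5 mentions Paragraph 3 but its own obligation stands independently of Paragraph 3, so Paragraph 5 is not affected. Under the severability clause in Paragraph 4, the remaining provisions continue in force. That leaves Paragraph 4 and Paragraph 5 in effect.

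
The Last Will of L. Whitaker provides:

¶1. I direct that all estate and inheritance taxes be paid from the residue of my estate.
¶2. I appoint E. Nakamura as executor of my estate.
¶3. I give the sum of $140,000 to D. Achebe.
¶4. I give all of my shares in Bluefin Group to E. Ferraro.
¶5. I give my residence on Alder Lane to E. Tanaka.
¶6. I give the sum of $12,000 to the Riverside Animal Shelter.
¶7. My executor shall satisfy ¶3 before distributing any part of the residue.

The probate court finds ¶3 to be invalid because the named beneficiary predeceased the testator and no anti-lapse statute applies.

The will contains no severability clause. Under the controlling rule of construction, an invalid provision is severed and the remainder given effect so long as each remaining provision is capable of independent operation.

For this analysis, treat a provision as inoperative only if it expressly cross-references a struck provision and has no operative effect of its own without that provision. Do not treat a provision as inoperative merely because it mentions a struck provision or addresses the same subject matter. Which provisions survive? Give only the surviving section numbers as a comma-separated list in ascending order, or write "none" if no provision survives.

1, 2, 4, 5, 6

¶3 is struck. ¶7 operates only by reference to ¶3, so it falls with ¶3. Under the stated default rule, only provisions that cannot operate independently fall away; the rest are enforced. That leaves ¶1, ¶2, ¶4, ¶5, and ¶6 in effect.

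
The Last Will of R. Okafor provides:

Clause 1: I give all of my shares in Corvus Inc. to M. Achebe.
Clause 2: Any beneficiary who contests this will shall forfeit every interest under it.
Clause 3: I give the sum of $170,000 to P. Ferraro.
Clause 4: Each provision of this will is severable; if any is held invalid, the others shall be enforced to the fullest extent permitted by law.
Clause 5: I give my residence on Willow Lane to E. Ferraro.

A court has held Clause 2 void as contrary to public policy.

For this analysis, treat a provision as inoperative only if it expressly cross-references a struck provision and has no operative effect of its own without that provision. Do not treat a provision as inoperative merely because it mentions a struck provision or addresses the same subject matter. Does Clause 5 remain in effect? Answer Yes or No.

Clause 2 is struck. No other provision's operative terms depend on Clause 2. Clause 4 is a severability clause and preserves every provision that can still be given independent effect. The provisions still in force are Clause 1, Clause 3, Clause 4, and Clause 5. Clause 5 is among the surviving provisions, so the answer is yes.

Yes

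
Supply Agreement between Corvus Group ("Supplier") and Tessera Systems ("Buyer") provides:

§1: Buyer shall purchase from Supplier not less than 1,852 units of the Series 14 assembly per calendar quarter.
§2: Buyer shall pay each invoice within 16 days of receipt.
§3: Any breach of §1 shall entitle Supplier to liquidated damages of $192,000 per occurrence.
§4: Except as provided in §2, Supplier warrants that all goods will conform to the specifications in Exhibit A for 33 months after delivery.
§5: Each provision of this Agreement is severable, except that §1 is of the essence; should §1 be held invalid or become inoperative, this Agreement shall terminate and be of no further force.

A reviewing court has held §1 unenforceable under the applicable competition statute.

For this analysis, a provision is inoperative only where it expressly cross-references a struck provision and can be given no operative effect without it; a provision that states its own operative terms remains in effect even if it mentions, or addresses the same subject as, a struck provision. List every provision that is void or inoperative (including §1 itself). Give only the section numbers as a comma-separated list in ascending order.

1, 2, 3, 4, 5

§1 is struck. The whole of §3 is the liquidated-damages amount, defined by reference to §1, so §3 cannot stand once §1 is removed. §5 makes §1 an essential term, and §1 is the provision held invalid; under §5, the entire Agreement is therefore void. No provision of the Agreement survives.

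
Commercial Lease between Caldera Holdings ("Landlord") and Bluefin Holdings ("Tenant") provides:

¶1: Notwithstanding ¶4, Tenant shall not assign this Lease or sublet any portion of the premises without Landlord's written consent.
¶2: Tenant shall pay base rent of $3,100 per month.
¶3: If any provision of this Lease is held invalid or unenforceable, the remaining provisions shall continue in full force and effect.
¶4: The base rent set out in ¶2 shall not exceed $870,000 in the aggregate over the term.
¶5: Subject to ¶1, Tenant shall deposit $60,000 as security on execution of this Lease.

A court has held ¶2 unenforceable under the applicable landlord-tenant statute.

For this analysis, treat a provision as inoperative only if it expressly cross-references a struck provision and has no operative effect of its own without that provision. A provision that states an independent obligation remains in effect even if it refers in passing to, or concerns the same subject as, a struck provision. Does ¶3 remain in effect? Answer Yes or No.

Yes

¶2 is struck. ¶4 has no operative effect of its own apart from ¶2 and is therefore inoperative. ¶1 mentions ¶4 but its own obligation stands independently of ¶4, so ¶1 is not affected. ¶3 is a severability clause and preserves every provision that can still be given independent effect. That leaves ¶1, ¶3, and ¶5 in effect. ¶3 is among the surviving provisions, so the answer is yes.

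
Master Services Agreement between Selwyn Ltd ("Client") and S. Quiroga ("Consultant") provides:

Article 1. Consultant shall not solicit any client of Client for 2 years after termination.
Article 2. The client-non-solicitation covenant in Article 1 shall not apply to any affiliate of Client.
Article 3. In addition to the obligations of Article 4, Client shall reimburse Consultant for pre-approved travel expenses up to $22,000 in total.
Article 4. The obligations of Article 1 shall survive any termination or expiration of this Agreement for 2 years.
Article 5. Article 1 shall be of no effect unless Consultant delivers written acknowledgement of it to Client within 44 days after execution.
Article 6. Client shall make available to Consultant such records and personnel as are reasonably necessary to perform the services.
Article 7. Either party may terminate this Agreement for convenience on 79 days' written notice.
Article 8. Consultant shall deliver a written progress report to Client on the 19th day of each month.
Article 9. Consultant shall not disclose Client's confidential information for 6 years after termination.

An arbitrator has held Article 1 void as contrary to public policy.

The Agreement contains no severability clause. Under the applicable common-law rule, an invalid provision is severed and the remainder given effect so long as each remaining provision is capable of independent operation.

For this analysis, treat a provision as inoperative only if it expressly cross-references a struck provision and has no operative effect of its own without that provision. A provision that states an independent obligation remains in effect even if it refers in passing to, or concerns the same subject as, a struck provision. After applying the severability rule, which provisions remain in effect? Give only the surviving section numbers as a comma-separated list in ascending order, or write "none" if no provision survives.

3, 6, 7, 8, 9

Article 1 is struck. The whole of Article 2 is the carve-out from the client-non-solicitation covenant, defined by reference to Article 1, so Article 2 cannot stand once Article 1 is removed. Article 4 operates only by reference to Article 1, so it falls with Article 1. Article 5 merely fixes the acknowledgement condition for Article 1; with Article 1 gone it has nothing to operate on and falls away. Although Article 3 refers to Article 4, its operative terms do not depend on Article 4, so it remains in effect. Under the stated default rule, only provisions that cannot operate independently fall away; the rest are enforced. Article 3, Article 6, Article 7, Article 8, and Article 9 remain in effect.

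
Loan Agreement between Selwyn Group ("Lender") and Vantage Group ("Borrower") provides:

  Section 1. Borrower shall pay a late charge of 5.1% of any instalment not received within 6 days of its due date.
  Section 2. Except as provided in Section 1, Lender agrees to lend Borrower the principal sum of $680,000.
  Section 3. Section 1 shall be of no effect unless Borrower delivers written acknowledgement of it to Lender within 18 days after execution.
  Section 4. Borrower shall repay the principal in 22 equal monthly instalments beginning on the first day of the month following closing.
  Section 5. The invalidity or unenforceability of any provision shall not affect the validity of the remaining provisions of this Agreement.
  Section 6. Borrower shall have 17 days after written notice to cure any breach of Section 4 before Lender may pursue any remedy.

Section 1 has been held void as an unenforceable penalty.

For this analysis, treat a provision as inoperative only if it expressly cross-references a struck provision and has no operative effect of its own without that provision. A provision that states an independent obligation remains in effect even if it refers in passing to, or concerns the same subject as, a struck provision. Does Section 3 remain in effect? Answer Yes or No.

No

Section 1 is struck. Section 3 has no operative effect of its own apart from Section 1 and is therefore inoperative. Section 2 mentions Section 1 but its own obligation stands independently of Section 1, so Section 2 is not affected. Under the severability clause in Section 5, the remaining provisions continue in force. Section 2, Section 4, Section 5, and Section 6 remain in effect. Section 3 is among the inoperative provisions, so the answer is no.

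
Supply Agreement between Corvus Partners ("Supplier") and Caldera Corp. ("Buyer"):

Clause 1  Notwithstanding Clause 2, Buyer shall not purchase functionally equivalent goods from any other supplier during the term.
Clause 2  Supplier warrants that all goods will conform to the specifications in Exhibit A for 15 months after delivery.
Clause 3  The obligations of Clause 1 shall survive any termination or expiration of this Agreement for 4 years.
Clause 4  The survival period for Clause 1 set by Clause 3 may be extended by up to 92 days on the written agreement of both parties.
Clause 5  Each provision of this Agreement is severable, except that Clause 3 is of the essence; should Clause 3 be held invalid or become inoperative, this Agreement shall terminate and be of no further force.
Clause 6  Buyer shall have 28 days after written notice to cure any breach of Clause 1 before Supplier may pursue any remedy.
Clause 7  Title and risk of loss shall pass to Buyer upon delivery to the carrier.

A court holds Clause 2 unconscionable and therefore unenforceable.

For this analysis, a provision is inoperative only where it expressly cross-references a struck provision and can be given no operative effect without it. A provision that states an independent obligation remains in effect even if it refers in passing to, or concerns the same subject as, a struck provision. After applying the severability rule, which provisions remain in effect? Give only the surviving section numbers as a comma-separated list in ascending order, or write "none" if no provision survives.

1, 3, 4, 5, 6, 7

Clause 2 is struck. Although Clause 1 refers to Clause 2, its operative terms do not depend on Clause 2, so it remains in effect. Nothing else in the Agreement is defined by reference to Clause 2. Clause 5 makes Clause 3 an essential term, but Clause 3 is unaffected, so the severability proviso in Clause 5 preserves the remaining provisions. Clause 1, Clause 3, Clause 4, Clause 5, Clause 6, and Clause 7 remain in effect.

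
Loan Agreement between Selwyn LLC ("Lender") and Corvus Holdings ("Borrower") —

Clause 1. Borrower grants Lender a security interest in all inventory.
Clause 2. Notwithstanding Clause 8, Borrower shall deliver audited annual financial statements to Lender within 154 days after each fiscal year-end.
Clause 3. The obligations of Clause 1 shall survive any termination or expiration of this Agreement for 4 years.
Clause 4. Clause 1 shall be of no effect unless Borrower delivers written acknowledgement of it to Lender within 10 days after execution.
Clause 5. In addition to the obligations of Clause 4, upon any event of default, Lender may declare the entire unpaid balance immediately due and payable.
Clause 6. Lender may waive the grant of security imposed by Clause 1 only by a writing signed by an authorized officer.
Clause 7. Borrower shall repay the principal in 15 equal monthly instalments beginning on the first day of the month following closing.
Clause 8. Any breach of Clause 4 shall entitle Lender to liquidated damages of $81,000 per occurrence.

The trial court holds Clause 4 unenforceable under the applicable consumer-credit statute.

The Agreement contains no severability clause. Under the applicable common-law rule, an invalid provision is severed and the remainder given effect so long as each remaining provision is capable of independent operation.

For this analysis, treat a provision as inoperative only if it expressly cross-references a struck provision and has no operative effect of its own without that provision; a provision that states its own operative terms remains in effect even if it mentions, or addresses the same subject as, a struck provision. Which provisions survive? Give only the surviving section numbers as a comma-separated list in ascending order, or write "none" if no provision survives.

Clause 4 is struck. Clause 8 does nothing except set the liquidated-damages amount by reference to Clause 4; with Clause 4 gone it has no independent effect and is inoperative. Clause 2 mentions Clause 8 but its own obligation stands independently of Clause 8, so Clause 2 is not affected. Although Clause 5 refers to Clause 4, its operative terms do not depend on Clause 4, so it remains in effect. With no severability clause, the stated default rule severs what cannot stand and enforces each remaining provision that can operate on its own. Clause 1, Clause 2, Clause 3, Clause 5, Clause 6, and Clause 7 remain in effect.

1, 2, 3, 5, 6, 7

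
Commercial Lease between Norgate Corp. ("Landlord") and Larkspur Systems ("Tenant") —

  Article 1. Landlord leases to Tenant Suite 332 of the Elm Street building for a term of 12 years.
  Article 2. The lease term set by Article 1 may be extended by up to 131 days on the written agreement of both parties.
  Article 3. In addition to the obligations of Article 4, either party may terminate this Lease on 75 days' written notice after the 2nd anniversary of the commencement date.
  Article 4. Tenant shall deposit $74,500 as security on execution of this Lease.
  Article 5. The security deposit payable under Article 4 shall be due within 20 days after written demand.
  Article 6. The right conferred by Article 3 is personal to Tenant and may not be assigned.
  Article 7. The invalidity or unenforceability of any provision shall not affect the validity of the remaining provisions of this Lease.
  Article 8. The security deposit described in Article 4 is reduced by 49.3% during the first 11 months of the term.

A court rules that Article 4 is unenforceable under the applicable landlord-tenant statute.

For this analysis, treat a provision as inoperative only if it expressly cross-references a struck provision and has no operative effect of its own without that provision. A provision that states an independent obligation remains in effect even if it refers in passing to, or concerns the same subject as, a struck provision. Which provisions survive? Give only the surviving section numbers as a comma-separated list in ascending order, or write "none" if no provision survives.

Article 4 is struck. Article 5 operates only by reference to Article 4, so it falls with Article 4. Article 8 does nothing except set the introductory reduction to the security deposit by reference to Article 4; with Article 4 gone it has no independent effect and is inoperative. Article 3 mentions Article 4 but its own obligation stands independently of Article 4, so Article 3 is not affected. Article 7 is a severability clause and preserves every provision that can still be given independent effect. The provisions still in force are Article 1, Article 2, Article 3, Article 6, and Article 7.

1, 2, 3, 6, 7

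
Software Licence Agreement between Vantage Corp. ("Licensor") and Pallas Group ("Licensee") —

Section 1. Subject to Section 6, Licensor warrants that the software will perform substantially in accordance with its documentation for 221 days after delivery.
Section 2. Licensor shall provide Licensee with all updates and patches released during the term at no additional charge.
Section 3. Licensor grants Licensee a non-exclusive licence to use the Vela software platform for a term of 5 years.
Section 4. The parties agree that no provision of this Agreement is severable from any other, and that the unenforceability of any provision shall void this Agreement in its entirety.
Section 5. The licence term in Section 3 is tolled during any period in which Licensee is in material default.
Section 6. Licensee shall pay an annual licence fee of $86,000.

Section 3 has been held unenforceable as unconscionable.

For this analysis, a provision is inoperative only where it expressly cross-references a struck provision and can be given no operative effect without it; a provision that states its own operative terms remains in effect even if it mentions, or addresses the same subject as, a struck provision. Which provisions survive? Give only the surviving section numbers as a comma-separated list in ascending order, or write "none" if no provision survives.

none

Section 3 is struck. Section 5 has no operative effect of its own apart from Section 3 and is therefore inoperative. Section 4 provides that the Agreement is not severable, so the invalidity of any one provision voids the entire Agreement. No provision of the Agreement survives.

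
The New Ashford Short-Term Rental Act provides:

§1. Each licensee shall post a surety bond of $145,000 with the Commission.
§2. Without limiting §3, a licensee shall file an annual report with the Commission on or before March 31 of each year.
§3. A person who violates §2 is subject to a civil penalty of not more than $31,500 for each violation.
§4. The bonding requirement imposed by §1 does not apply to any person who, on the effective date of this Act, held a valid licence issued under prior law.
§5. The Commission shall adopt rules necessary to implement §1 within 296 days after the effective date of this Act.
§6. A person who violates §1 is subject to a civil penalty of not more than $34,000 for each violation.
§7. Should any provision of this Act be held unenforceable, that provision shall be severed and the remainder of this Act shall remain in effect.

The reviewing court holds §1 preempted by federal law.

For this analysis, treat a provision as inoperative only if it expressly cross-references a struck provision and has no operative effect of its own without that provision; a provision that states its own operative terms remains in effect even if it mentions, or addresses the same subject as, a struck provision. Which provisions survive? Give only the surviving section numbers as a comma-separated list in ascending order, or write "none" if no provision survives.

2, 3, 7

§1 is struck. §4 operates only by reference to §1, so it falls with §1. §5 merely fixes the rulemaking mandate for §1; with §1 gone it has nothing to operate on and falls away. The only function of §6 is the civil penalty for violating §1, so it cannot stand once §1 is removed. §7 is a severability clause and preserves every provision that can still be given independent effect. §2, §3, and §7 remain in effect.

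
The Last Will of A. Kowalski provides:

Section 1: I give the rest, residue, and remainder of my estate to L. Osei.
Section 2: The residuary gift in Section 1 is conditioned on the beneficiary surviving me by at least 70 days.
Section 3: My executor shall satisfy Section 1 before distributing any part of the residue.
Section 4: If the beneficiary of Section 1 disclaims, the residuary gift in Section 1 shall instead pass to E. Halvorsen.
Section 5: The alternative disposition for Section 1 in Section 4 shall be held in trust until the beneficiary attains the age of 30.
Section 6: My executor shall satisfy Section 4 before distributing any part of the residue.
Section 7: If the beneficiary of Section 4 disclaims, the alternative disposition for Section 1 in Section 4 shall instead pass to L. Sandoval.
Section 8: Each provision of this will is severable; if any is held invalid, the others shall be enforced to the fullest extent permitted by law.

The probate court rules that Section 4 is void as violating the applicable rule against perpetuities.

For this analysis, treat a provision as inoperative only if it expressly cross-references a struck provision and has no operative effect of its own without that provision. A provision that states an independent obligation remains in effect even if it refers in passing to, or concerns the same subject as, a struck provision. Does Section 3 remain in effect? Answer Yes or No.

Yes

Section 4 is struck. Section 5 has no operative effect of its own apart from Section 4 and is therefore inoperative. Section 6 merely fixes the priority direction for Section 4; with Section 4 gone it has nothing to operate on and falls away. The only function of Section 7 is the alternative disposition for Section 4, so it cannot stand once Section 4 is removed. Under the severability clause in Section 8, the remaining provisions continue in force. That leaves Section 1, Section 2, Section 3, and Section 8 in effect. Section 3 is among the surviving provisions, so the answer is yes.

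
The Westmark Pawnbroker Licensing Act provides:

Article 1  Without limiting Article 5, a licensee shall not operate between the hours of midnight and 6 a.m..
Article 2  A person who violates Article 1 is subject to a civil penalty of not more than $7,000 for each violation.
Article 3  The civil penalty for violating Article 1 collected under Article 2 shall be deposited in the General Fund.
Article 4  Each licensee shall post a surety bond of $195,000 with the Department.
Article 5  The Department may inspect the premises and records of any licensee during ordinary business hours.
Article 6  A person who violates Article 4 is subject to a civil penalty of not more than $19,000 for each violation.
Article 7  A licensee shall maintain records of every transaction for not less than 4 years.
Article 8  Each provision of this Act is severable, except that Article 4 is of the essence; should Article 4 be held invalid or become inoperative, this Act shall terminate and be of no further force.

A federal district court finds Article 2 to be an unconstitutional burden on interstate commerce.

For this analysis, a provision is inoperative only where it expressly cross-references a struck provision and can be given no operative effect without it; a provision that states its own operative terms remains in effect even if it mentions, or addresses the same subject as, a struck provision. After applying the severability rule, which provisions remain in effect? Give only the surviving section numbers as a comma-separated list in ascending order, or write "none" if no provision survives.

1, 4, 5, 6, 7, 8

Article 2 is struck. Article 3 does nothing except set the disposition of the civil penalty for violating Article 1 by reference to Article 2; with Article 2 gone it has no independent effect and is inoperative. Article 8 makes Article 4 an essential term, but Article 4 is unaffected, so the severability proviso in Article 8 preserves the remaining provisions. Article 1, Article 4, Article 5, Article 6, Article 7, and Article 8 remain in effect.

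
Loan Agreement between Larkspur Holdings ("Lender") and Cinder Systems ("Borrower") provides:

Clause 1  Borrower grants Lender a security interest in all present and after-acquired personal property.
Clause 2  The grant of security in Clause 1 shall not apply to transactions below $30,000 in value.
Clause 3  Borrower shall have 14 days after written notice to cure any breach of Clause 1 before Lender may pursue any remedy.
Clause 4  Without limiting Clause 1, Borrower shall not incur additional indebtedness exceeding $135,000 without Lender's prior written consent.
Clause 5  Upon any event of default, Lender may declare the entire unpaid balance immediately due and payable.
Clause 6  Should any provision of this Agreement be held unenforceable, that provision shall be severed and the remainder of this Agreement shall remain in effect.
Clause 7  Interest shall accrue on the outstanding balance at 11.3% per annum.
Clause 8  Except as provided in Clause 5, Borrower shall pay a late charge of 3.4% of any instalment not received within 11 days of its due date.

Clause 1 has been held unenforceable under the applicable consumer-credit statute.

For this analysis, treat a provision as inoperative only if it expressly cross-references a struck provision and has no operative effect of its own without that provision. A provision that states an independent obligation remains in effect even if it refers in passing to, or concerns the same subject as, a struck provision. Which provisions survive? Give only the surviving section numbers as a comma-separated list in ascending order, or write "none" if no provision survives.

Clause 1 is struck. Clause 2 has no operative effect of its own apart from Clause 1 and is therefore inoperative. Clause 3 operates only by reference to Clause 1, so it falls with Clause 1. Although Clause 4 refers to Clause 1, its operative terms do not depend on Clause 1, so it remains in effect. Clause 6 is a severability clause and preserves every provision that can still be given independent effect. That leaves Clause 4, Clause 5, Clause 6, Clause 7, and Clause 8 in effect.

4, 5, 6, 7, 8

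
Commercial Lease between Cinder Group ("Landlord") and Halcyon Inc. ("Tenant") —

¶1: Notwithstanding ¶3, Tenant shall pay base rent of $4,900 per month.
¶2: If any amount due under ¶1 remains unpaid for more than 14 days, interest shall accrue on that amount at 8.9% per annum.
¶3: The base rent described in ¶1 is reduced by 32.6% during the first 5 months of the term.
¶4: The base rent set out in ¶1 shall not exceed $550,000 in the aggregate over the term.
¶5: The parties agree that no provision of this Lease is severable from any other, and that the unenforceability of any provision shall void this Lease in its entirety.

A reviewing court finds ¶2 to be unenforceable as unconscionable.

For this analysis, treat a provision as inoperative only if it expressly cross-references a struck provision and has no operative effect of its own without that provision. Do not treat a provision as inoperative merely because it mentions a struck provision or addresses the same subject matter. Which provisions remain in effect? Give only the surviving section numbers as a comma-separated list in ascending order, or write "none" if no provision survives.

none

¶2 is struck. Nothing else in the Lease is defined by reference to ¶2. ¶5 provides that the Lease is not severable, so the invalidity of any one provision voids the entire Lease. No provision of the Lease survives.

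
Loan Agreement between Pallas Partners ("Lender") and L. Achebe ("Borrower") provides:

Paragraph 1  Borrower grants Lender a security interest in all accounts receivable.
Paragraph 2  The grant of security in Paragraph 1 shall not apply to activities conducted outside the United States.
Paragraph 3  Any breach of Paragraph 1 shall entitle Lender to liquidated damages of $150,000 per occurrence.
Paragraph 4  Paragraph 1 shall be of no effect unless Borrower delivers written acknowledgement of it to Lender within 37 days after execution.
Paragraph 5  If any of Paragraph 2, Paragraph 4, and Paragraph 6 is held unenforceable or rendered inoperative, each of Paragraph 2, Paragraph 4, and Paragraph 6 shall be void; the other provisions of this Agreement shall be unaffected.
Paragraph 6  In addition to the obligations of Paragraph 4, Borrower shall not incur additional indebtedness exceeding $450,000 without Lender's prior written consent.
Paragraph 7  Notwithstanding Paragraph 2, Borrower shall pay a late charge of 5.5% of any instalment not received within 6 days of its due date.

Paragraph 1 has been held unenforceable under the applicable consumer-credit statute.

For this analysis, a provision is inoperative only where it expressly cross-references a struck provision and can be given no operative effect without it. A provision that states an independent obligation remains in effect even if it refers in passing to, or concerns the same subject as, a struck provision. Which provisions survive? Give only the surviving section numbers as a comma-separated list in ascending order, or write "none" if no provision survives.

Paragraph 1 is struck. Paragraph 2 does nothing except set the carve-out from the grant of security by reference to Paragraph 1; with Paragraph 1 gone it has no independent effect and is inoperative. Paragraph 3 has no operative effect of its own apart from Paragraph 1 and is therefore inoperative. Paragraph 4 merely fixes the acknowledgement condition for Paragraph 1; with Paragraph 1 gone it has nothing to operate on and falls away. Paragraph 7 mentions Paragraph 2 but its own obligation stands independently of Paragraph 2, so Paragraph 7 is not affected. Paragraph 5 declares Paragraph 2, Paragraph 4, and Paragraph 6 mutually dependent; since one of them has fallen, all of them are of no effect. That brings down Paragraph 6 as well. The remainder continues in force under Paragraph 5. The provisions still in force are Paragraph 5 and Paragraph 7.

5, 7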